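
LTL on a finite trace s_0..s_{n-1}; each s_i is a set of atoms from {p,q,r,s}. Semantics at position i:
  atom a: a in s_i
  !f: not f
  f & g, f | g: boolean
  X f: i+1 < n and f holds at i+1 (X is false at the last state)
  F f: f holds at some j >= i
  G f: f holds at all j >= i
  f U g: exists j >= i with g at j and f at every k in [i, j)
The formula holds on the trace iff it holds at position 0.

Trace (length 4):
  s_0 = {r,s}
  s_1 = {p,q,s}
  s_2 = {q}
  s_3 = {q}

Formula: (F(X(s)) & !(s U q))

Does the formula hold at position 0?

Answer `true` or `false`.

Answer: false

Derivation:
s_0={r,s}: (F(X(s)) & !(s U q))=False F(X(s))=True X(s)=True s=True !(s U q)=False (s U q)=True q=False
s_1={p,q,s}: (F(X(s)) & !(s U q))=False F(X(s))=False X(s)=False s=True !(s U q)=False (s U q)=True q=True
s_2={q}: (F(X(s)) & !(s U q))=False F(X(s))=False X(s)=False s=False !(s U q)=False (s U q)=True q=True
s_3={q}: (F(X(s)) & !(s U q))=False F(X(s))=False X(s)=False s=False !(s U q)=False (s U q)=True q=True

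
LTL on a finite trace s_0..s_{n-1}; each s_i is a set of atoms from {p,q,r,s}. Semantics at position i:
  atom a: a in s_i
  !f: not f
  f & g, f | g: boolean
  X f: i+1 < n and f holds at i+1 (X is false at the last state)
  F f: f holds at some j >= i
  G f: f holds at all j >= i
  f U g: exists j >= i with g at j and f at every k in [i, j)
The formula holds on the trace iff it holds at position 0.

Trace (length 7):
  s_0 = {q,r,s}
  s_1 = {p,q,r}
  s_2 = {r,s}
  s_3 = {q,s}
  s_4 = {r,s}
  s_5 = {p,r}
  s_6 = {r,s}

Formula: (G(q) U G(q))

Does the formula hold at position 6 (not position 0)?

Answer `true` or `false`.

s_0={q,r,s}: (G(q) U G(q))=False G(q)=False q=True
s_1={p,q,r}: (G(q) U G(q))=False G(q)=False q=True
s_2={r,s}: (G(q) U G(q))=False G(q)=False q=False
s_3={q,s}: (G(q) U G(q))=False G(q)=False q=True
s_4={r,s}: (G(q) U G(q))=False G(q)=False q=False
s_5={p,r}: (G(q) U G(q))=False G(q)=False q=False
s_6={r,s}: (G(q) U G(q))=False G(q)=False q=False
Evaluating at position 6: result = False

Answer: false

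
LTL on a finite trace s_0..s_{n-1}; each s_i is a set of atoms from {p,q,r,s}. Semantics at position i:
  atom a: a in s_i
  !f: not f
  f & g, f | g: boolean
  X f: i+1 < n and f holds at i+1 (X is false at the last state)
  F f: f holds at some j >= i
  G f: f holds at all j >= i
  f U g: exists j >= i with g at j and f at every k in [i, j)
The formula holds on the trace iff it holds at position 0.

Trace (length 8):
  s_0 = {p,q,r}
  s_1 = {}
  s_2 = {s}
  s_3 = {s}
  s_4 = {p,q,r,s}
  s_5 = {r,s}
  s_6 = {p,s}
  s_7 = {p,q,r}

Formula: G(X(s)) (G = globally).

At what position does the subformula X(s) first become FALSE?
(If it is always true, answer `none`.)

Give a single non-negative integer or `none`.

Answer: 0

Derivation:
s_0={p,q,r}: X(s)=False s=False
s_1={}: X(s)=True s=False
s_2={s}: X(s)=True s=True
s_3={s}: X(s)=True s=True
s_4={p,q,r,s}: X(s)=True s=True
s_5={r,s}: X(s)=True s=True
s_6={p,s}: X(s)=False s=True
s_7={p,q,r}: X(s)=False s=False
G(X(s)) holds globally = False
First violation at position 0.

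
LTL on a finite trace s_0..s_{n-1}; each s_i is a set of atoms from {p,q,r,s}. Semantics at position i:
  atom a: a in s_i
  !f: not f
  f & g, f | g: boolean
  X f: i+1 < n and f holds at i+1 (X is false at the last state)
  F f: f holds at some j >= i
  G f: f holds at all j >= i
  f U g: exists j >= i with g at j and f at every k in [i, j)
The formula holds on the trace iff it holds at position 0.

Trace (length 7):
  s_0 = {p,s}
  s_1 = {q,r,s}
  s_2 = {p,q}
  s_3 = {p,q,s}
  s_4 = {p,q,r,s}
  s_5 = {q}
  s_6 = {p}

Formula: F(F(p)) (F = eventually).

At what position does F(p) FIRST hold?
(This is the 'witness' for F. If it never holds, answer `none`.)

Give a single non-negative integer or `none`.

s_0={p,s}: F(p)=True p=True
s_1={q,r,s}: F(p)=True p=False
s_2={p,q}: F(p)=True p=True
s_3={p,q,s}: F(p)=True p=True
s_4={p,q,r,s}: F(p)=True p=True
s_5={q}: F(p)=True p=False
s_6={p}: F(p)=True p=True
F(F(p)) holds; first witness at position 0.

Answer: 0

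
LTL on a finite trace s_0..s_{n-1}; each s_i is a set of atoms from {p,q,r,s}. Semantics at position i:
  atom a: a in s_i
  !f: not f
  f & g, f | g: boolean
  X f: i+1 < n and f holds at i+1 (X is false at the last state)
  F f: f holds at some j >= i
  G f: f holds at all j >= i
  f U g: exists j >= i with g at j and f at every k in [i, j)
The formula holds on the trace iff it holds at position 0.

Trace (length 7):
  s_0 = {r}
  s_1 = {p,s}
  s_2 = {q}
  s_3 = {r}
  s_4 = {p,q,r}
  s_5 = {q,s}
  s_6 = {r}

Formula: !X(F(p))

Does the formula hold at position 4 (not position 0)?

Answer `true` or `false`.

Answer: true

Derivation:
s_0={r}: !X(F(p))=False X(F(p))=True F(p)=True p=False
s_1={p,s}: !X(F(p))=False X(F(p))=True F(p)=True p=True
s_2={q}: !X(F(p))=False X(F(p))=True F(p)=True p=False
s_3={r}: !X(F(p))=False X(F(p))=True F(p)=True p=False
s_4={p,q,r}: !X(F(p))=True X(F(p))=False F(p)=True p=True
s_5={q,s}: !X(F(p))=True X(F(p))=False F(p)=False p=False
s_6={r}: !X(F(p))=True X(F(p))=False F(p)=False p=False
Evaluating at position 4: result = True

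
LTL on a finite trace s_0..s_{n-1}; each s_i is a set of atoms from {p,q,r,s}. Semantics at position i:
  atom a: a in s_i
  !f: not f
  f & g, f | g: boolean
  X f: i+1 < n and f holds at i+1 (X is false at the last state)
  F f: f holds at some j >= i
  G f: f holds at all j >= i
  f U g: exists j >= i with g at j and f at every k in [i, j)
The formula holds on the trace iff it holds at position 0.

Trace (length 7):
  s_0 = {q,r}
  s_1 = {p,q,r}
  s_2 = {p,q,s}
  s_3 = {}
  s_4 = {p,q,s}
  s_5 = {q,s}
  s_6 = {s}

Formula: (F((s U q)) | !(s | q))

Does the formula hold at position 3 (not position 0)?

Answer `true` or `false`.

s_0={q,r}: (F((s U q)) | !(s | q))=True F((s U q))=True (s U q)=True s=False q=True !(s | q)=False (s | q)=True
s_1={p,q,r}: (F((s U q)) | !(s | q))=True F((s U q))=True (s U q)=True s=False q=True !(s | q)=False (s | q)=True
s_2={p,q,s}: (F((s U q)) | !(s | q))=True F((s U q))=True (s U q)=True s=True q=True !(s | q)=False (s | q)=True
s_3={}: (F((s U q)) | !(s | q))=True F((s U q))=True (s U q)=False s=False q=False !(s | q)=True (s | q)=False
s_4={p,q,s}: (F((s U q)) | !(s | q))=True F((s U q))=True (s U q)=True s=True q=True !(s | q)=False (s | q)=True
s_5={q,s}: (F((s U q)) | !(s | q))=True F((s U q))=True (s U q)=True s=True q=True !(s | q)=False (s | q)=True
s_6={s}: (F((s U q)) | !(s | q))=False F((s U q))=False (s U q)=False s=True q=False !(s | q)=False (s | q)=True
Evaluating at position 3: result = True

Answer: true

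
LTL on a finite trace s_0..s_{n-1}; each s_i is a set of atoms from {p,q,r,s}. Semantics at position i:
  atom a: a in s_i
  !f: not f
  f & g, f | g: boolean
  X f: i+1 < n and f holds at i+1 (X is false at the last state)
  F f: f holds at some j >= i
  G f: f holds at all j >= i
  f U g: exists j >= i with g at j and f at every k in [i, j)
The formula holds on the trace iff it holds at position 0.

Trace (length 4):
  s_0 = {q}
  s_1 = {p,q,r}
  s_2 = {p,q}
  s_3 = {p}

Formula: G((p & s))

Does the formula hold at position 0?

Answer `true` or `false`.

s_0={q}: G((p & s))=False (p & s)=False p=False s=False
s_1={p,q,r}: G((p & s))=False (p & s)=False p=True s=False
s_2={p,q}: G((p & s))=False (p & s)=False p=True s=False
s_3={p}: G((p & s))=False (p & s)=False p=True s=False

Answer: false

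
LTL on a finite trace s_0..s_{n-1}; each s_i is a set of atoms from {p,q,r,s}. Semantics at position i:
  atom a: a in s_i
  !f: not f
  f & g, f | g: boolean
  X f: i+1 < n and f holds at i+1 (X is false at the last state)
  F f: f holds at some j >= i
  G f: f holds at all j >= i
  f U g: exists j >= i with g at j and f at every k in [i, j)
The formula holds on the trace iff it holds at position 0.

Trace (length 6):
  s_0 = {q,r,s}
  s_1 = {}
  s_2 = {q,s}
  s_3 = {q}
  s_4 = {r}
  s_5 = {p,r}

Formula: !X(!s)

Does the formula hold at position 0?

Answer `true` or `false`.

s_0={q,r,s}: !X(!s)=False X(!s)=True !s=False s=True
s_1={}: !X(!s)=True X(!s)=False !s=True s=False
s_2={q,s}: !X(!s)=False X(!s)=True !s=False s=True
s_3={q}: !X(!s)=False X(!s)=True !s=True s=False
s_4={r}: !X(!s)=False X(!s)=True !s=True s=False
s_5={p,r}: !X(!s)=True X(!s)=False !s=True s=False

Answer: false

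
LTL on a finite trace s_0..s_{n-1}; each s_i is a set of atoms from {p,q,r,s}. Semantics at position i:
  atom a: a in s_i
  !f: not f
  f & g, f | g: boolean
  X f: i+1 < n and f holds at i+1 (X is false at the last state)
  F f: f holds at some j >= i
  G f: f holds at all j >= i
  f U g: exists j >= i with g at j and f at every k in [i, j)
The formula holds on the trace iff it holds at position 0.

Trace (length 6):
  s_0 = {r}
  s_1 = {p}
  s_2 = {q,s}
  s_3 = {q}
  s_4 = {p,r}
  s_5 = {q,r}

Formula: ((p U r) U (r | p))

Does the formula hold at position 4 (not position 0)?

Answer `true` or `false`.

Answer: true

Derivation:
s_0={r}: ((p U r) U (r | p))=True (p U r)=True p=False r=True (r | p)=True
s_1={p}: ((p U r) U (r | p))=True (p U r)=False p=True r=False (r | p)=True
s_2={q,s}: ((p U r) U (r | p))=False (p U r)=False p=False r=False (r | p)=False
s_3={q}: ((p U r) U (r | p))=False (p U r)=False p=False r=False (r | p)=False
s_4={p,r}: ((p U r) U (r | p))=True (p U r)=True p=True r=True (r | p)=True
s_5={q,r}: ((p U r) U (r | p))=True (p U r)=True p=False r=True (r | p)=True
Evaluating at position 4: result = True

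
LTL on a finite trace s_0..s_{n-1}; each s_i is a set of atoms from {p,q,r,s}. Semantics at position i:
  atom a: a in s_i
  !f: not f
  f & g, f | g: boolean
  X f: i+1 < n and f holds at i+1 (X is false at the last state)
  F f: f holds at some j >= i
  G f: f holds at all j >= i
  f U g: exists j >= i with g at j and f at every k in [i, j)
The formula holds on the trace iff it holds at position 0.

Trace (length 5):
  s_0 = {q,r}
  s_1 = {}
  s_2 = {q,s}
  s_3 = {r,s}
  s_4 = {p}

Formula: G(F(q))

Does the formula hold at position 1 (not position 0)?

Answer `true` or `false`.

Answer: false

Derivation:
s_0={q,r}: G(F(q))=False F(q)=True q=True
s_1={}: G(F(q))=False F(q)=True q=False
s_2={q,s}: G(F(q))=False F(q)=True q=True
s_3={r,s}: G(F(q))=False F(q)=False q=False
s_4={p}: G(F(q))=False F(q)=False q=False
Evaluating at position 1: result = False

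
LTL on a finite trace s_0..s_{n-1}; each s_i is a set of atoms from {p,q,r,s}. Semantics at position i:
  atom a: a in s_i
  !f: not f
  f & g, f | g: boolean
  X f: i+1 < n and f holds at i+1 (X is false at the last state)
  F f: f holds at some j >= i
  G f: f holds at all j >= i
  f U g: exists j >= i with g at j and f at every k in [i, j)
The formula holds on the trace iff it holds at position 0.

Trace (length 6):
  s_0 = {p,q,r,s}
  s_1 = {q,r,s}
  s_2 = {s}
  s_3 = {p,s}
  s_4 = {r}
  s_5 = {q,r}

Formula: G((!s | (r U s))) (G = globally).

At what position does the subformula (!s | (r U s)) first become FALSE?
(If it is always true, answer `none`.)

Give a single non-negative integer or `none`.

s_0={p,q,r,s}: (!s | (r U s))=True !s=False s=True (r U s)=True r=True
s_1={q,r,s}: (!s | (r U s))=True !s=False s=True (r U s)=True r=True
s_2={s}: (!s | (r U s))=True !s=False s=True (r U s)=True r=False
s_3={p,s}: (!s | (r U s))=True !s=False s=True (r U s)=True r=False
s_4={r}: (!s | (r U s))=True !s=True s=False (r U s)=False r=True
s_5={q,r}: (!s | (r U s))=True !s=True s=False (r U s)=False r=True
G((!s | (r U s))) holds globally = True
No violation — formula holds at every position.

Answer: none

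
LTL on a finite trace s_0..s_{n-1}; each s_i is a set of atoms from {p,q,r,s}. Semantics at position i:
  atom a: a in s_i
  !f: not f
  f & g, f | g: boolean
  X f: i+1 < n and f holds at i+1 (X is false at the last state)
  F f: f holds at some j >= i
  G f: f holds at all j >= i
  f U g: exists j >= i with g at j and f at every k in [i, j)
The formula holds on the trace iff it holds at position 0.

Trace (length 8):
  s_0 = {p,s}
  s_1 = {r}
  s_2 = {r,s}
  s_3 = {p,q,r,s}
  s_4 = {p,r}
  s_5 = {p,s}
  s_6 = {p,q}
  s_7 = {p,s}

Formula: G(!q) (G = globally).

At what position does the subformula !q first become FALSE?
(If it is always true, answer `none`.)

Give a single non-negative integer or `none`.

s_0={p,s}: !q=True q=False
s_1={r}: !q=True q=False
s_2={r,s}: !q=True q=False
s_3={p,q,r,s}: !q=False q=True
s_4={p,r}: !q=True q=False
s_5={p,s}: !q=True q=False
s_6={p,q}: !q=False q=True
s_7={p,s}: !q=True q=False
G(!q) holds globally = False
First violation at position 3.

Answer: 3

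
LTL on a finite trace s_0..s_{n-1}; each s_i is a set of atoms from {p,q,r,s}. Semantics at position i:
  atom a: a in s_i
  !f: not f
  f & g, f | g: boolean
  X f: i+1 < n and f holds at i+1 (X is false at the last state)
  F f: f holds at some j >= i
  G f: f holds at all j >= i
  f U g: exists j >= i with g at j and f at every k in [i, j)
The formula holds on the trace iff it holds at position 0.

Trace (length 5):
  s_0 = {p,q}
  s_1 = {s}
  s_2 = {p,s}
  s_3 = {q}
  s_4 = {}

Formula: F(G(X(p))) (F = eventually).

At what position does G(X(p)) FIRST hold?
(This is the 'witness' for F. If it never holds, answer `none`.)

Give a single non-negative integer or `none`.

Answer: none

Derivation:
s_0={p,q}: G(X(p))=False X(p)=False p=True
s_1={s}: G(X(p))=False X(p)=True p=False
s_2={p,s}: G(X(p))=False X(p)=False p=True
s_3={q}: G(X(p))=False X(p)=False p=False
s_4={}: G(X(p))=False X(p)=False p=False
F(G(X(p))) does not hold (no witness exists).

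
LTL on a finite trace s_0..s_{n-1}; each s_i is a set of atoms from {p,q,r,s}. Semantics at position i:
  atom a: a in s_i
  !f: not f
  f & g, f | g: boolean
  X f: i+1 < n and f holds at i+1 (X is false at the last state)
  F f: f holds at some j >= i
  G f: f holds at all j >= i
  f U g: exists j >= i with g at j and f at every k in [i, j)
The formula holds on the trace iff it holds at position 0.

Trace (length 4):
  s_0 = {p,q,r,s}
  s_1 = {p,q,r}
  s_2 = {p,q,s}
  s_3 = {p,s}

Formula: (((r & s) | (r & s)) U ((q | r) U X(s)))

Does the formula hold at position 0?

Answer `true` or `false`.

Answer: true

Derivation:
s_0={p,q,r,s}: (((r & s) | (r & s)) U ((q | r) U X(s)))=True ((r & s) | (r & s))=True (r & s)=True r=True s=True ((q | r) U X(s))=True (q | r)=True q=True X(s)=False
s_1={p,q,r}: (((r & s) | (r & s)) U ((q | r) U X(s)))=True ((r & s) | (r & s))=False (r & s)=False r=True s=False ((q | r) U X(s))=True (q | r)=True q=True X(s)=True
s_2={p,q,s}: (((r & s) | (r & s)) U ((q | r) U X(s)))=True ((r & s) | (r & s))=False (r & s)=False r=False s=True ((q | r) U X(s))=True (q | r)=True q=True X(s)=True
s_3={p,s}: (((r & s) | (r & s)) U ((q | r) U X(s)))=False ((r & s) | (r & s))=False (r & s)=False r=False s=True ((q | r) U X(s))=False (q | r)=False q=False X(s)=False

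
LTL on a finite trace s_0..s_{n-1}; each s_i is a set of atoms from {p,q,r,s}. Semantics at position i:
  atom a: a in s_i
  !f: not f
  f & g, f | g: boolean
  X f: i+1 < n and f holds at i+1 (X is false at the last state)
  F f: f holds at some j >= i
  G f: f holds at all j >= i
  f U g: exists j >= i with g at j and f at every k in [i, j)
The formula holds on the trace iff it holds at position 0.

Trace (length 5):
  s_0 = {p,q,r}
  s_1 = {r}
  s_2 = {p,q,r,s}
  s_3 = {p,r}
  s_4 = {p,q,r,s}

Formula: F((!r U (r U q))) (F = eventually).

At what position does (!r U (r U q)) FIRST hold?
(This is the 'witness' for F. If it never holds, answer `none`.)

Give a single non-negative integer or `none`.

Answer: 0

Derivation:
s_0={p,q,r}: (!r U (r U q))=True !r=False r=True (r U q)=True q=True
s_1={r}: (!r U (r U q))=True !r=False r=True (r U q)=True q=False
s_2={p,q,r,s}: (!r U (r U q))=True !r=False r=True (r U q)=True q=True
s_3={p,r}: (!r U (r U q))=True !r=False r=True (r U q)=True q=False
s_4={p,q,r,s}: (!r U (r U q))=True !r=False r=True (r U q)=True q=True
F((!r U (r U q))) holds; first witness at position 0.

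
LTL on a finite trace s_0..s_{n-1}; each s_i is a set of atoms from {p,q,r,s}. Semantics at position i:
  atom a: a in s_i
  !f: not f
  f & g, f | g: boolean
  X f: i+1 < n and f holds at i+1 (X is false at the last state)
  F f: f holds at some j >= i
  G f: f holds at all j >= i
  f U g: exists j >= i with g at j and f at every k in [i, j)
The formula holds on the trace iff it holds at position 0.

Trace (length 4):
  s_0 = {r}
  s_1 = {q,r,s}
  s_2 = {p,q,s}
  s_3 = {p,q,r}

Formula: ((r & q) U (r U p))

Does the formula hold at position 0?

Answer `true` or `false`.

s_0={r}: ((r & q) U (r U p))=True (r & q)=False r=True q=False (r U p)=True p=False
s_1={q,r,s}: ((r & q) U (r U p))=True (r & q)=True r=True q=True (r U p)=True p=False
s_2={p,q,s}: ((r & q) U (r U p))=True (r & q)=False r=False q=True (r U p)=True p=True
s_3={p,q,r}: ((r & q) U (r U p))=True (r & q)=True r=True q=True (r U p)=True p=True

Answer: true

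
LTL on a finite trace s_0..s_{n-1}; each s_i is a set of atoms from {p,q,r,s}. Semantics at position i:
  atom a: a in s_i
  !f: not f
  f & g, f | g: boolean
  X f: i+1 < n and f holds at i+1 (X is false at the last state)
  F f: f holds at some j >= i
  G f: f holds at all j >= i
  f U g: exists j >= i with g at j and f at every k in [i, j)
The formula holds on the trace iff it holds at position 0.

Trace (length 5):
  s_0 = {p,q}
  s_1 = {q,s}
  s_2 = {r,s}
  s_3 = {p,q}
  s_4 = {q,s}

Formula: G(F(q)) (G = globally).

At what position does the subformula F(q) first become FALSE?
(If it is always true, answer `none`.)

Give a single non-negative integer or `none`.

Answer: none

Derivation:
s_0={p,q}: F(q)=True q=True
s_1={q,s}: F(q)=True q=True
s_2={r,s}: F(q)=True q=False
s_3={p,q}: F(q)=True q=True
s_4={q,s}: F(q)=True q=True
G(F(q)) holds globally = True
No violation — formula holds at every position.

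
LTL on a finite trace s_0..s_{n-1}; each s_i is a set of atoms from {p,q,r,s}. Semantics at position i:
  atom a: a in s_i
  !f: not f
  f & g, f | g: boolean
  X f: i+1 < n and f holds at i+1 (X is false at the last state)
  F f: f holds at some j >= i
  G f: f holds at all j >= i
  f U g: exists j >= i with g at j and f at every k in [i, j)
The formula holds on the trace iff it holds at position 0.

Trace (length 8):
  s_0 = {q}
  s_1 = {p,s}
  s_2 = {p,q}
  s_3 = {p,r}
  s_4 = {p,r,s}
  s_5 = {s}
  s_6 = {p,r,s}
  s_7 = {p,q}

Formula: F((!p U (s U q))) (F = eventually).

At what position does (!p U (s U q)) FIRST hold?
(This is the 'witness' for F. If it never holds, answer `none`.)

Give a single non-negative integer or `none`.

s_0={q}: (!p U (s U q))=True !p=True p=False (s U q)=True s=False q=True
s_1={p,s}: (!p U (s U q))=True !p=False p=True (s U q)=True s=True q=False
s_2={p,q}: (!p U (s U q))=True !p=False p=True (s U q)=True s=False q=True
s_3={p,r}: (!p U (s U q))=False !p=False p=True (s U q)=False s=False q=False
s_4={p,r,s}: (!p U (s U q))=True !p=False p=True (s U q)=True s=True q=False
s_5={s}: (!p U (s U q))=True !p=True p=False (s U q)=True s=True q=False
s_6={p,r,s}: (!p U (s U q))=True !p=False p=True (s U q)=True s=True q=False
s_7={p,q}: (!p U (s U q))=True !p=False p=True (s U q)=True s=False q=True
F((!p U (s U q))) holds; first witness at position 0.

Answer: 0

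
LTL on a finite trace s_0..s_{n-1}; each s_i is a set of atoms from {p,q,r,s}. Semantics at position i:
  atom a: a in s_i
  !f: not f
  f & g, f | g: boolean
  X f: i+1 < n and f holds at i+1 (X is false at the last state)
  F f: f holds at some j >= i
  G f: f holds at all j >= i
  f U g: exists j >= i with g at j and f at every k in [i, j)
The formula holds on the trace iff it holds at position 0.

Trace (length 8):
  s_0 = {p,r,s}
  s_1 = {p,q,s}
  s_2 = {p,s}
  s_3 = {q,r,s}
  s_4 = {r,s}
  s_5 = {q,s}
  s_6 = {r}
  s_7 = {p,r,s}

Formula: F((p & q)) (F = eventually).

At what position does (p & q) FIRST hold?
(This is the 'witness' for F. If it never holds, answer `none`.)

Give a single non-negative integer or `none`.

Answer: 1

Derivation:
s_0={p,r,s}: (p & q)=False p=True q=False
s_1={p,q,s}: (p & q)=True p=True q=True
s_2={p,s}: (p & q)=False p=True q=False
s_3={q,r,s}: (p & q)=False p=False q=True
s_4={r,s}: (p & q)=False p=False q=False
s_5={q,s}: (p & q)=False p=False q=True
s_6={r}: (p & q)=False p=False q=False
s_7={p,r,s}: (p & q)=False p=True q=False
F((p & q)) holds; first witness at position 1.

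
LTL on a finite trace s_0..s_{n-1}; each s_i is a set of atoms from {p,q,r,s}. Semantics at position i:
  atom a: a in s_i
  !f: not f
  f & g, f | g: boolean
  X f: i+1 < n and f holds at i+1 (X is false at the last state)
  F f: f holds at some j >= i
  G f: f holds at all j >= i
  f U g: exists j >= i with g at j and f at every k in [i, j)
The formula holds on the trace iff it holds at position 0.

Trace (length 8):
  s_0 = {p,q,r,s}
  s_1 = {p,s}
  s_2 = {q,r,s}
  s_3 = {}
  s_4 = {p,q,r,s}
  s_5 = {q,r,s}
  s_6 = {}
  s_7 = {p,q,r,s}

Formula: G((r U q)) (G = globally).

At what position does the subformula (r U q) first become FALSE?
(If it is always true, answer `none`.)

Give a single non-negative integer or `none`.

Answer: 1

Derivation:
s_0={p,q,r,s}: (r U q)=True r=True q=True
s_1={p,s}: (r U q)=False r=False q=False
s_2={q,r,s}: (r U q)=True r=True q=True
s_3={}: (r U q)=False r=False q=False
s_4={p,q,r,s}: (r U q)=True r=True q=True
s_5={q,r,s}: (r U q)=True r=True q=True
s_6={}: (r U q)=False r=False q=False
s_7={p,q,r,s}: (r U q)=True r=True q=True
G((r U q)) holds globally = False
First violation at position 1.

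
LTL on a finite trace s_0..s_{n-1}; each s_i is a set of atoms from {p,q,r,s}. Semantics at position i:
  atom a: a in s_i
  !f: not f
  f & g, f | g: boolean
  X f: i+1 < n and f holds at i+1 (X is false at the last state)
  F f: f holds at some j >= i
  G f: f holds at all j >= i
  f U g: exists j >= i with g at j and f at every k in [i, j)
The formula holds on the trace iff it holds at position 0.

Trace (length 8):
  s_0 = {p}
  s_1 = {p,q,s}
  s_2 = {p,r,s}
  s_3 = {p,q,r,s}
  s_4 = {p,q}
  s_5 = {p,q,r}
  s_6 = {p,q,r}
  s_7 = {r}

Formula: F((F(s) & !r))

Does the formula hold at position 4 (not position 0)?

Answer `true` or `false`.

s_0={p}: F((F(s) & !r))=True (F(s) & !r)=True F(s)=True s=False !r=True r=False
s_1={p,q,s}: F((F(s) & !r))=True (F(s) & !r)=True F(s)=True s=True !r=True r=False
s_2={p,r,s}: F((F(s) & !r))=False (F(s) & !r)=False F(s)=True s=True !r=False r=True
s_3={p,q,r,s}: F((F(s) & !r))=False (F(s) & !r)=False F(s)=True s=True !r=False r=True
s_4={p,q}: F((F(s) & !r))=False (F(s) & !r)=False F(s)=False s=False !r=True r=False
s_5={p,q,r}: F((F(s) & !r))=False (F(s) & !r)=False F(s)=False s=False !r=False r=True
s_6={p,q,r}: F((F(s) & !r))=False (F(s) & !r)=False F(s)=False s=False !r=False r=True
s_7={r}: F((F(s) & !r))=False (F(s) & !r)=False F(s)=False s=False !r=False r=True
Evaluating at position 4: result = False

Answer: false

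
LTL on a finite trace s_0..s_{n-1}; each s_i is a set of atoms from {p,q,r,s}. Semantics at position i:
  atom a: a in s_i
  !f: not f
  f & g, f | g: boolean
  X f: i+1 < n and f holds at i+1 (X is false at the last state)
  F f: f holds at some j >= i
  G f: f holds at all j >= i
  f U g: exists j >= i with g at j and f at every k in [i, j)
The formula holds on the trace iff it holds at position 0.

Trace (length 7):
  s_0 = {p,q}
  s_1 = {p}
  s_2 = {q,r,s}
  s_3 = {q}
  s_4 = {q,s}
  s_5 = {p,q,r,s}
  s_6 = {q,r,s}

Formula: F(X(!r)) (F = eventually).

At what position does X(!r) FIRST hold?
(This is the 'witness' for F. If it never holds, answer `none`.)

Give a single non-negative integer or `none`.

s_0={p,q}: X(!r)=True !r=True r=False
s_1={p}: X(!r)=False !r=True r=False
s_2={q,r,s}: X(!r)=True !r=False r=True
s_3={q}: X(!r)=True !r=True r=False
s_4={q,s}: X(!r)=False !r=True r=False
s_5={p,q,r,s}: X(!r)=False !r=False r=True
s_6={q,r,s}: X(!r)=False !r=False r=True
F(X(!r)) holds; first witness at position 0.

Answer: 0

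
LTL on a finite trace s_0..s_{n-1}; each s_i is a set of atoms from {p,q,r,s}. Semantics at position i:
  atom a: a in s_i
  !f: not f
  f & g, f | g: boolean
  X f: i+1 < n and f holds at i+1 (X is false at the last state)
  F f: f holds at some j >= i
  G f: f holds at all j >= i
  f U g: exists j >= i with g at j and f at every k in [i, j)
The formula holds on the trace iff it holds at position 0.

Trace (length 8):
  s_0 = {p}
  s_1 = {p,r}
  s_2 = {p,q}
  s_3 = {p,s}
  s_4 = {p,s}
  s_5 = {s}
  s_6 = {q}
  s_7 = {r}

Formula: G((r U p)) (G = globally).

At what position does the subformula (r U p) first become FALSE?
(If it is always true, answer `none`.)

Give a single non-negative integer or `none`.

s_0={p}: (r U p)=True r=False p=True
s_1={p,r}: (r U p)=True r=True p=True
s_2={p,q}: (r U p)=True r=False p=True
s_3={p,s}: (r U p)=True r=False p=True
s_4={p,s}: (r U p)=True r=False p=True
s_5={s}: (r U p)=False r=False p=False
s_6={q}: (r U p)=False r=False p=False
s_7={r}: (r U p)=False r=True p=False
G((r U p)) holds globally = False
First violation at position 5.

Answer: 5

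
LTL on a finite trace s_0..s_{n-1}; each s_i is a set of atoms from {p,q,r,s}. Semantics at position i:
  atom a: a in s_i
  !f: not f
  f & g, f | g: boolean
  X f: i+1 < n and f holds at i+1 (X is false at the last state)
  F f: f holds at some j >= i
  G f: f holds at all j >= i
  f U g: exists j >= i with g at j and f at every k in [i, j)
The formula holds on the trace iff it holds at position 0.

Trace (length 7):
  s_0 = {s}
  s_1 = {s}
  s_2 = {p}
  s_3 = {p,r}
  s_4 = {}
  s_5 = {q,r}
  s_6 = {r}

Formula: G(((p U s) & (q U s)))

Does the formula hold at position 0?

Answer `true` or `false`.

s_0={s}: G(((p U s) & (q U s)))=False ((p U s) & (q U s))=True (p U s)=True p=False s=True (q U s)=True q=False
s_1={s}: G(((p U s) & (q U s)))=False ((p U s) & (q U s))=True (p U s)=True p=False s=True (q U s)=True q=False
s_2={p}: G(((p U s) & (q U s)))=False ((p U s) & (q U s))=False (p U s)=False p=True s=False (q U s)=False q=False
s_3={p,r}: G(((p U s) & (q U s)))=False ((p U s) & (q U s))=False (p U s)=False p=True s=False (q U s)=False q=False
s_4={}: G(((p U s) & (q U s)))=False ((p U s) & (q U s))=False (p U s)=False p=False s=False (q U s)=False q=False
s_5={q,r}: G(((p U s) & (q U s)))=False ((p U s) & (q U s))=False (p U s)=False p=False s=False (q U s)=False q=True
s_6={r}: G(((p U s) & (q U s)))=False ((p U s) & (q U s))=False (p U s)=False p=False s=False (q U s)=False q=False

Answer: false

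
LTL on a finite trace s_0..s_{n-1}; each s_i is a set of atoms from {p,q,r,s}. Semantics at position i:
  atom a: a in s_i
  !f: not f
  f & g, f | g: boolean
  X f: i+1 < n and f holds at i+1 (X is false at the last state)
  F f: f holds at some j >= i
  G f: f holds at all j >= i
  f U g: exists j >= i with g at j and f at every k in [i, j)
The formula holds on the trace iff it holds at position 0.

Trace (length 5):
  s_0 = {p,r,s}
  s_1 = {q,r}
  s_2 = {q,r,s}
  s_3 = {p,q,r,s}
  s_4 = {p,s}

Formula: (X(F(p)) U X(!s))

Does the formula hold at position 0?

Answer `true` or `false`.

Answer: true

Derivation:
s_0={p,r,s}: (X(F(p)) U X(!s))=True X(F(p))=True F(p)=True p=True X(!s)=True !s=False s=True
s_1={q,r}: (X(F(p)) U X(!s))=False X(F(p))=True F(p)=True p=False X(!s)=False !s=True s=False
s_2={q,r,s}: (X(F(p)) U X(!s))=False X(F(p))=True F(p)=True p=False X(!s)=False !s=False s=True
s_3={p,q,r,s}: (X(F(p)) U X(!s))=False X(F(p))=True F(p)=True p=True X(!s)=False !s=False s=True
s_4={p,s}: (X(F(p)) U X(!s))=False X(F(p))=False F(p)=True p=True X(!s)=False !s=False s=True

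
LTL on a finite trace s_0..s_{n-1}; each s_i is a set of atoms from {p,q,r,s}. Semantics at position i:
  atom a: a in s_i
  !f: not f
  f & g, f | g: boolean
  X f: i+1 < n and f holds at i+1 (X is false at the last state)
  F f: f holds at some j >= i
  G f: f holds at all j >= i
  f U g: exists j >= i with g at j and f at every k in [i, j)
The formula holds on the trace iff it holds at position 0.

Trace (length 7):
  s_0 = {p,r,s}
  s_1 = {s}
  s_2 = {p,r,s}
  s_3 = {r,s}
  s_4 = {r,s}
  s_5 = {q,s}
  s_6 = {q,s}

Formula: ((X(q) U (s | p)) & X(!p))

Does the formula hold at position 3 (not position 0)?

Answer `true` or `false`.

Answer: true

Derivation:
s_0={p,r,s}: ((X(q) U (s | p)) & X(!p))=True (X(q) U (s | p))=True X(q)=False q=False (s | p)=True s=True p=True X(!p)=True !p=False
s_1={s}: ((X(q) U (s | p)) & X(!p))=False (X(q) U (s | p))=True X(q)=False q=False (s | p)=True s=True p=False X(!p)=False !p=True
s_2={p,r,s}: ((X(q) U (s | p)) & X(!p))=True (X(q) U (s | p))=True X(q)=False q=False (s | p)=True s=True p=True X(!p)=True !p=False
s_3={r,s}: ((X(q) U (s | p)) & X(!p))=True (X(q) U (s | p))=True X(q)=False q=False (s | p)=True s=True p=False X(!p)=True !p=True
s_4={r,s}: ((X(q) U (s | p)) & X(!p))=True (X(q) U (s | p))=True X(q)=True q=False (s | p)=True s=True p=False X(!p)=True !p=True
s_5={q,s}: ((X(q) U (s | p)) & X(!p))=True (X(q) U (s | p))=True X(q)=True q=True (s | p)=True s=True p=False X(!p)=True !p=True
s_6={q,s}: ((X(q) U (s | p)) & X(!p))=False (X(q) U (s | p))=True X(q)=False q=True (s | p)=True s=True p=False X(!p)=False !p=True
Evaluating at position 3: result = True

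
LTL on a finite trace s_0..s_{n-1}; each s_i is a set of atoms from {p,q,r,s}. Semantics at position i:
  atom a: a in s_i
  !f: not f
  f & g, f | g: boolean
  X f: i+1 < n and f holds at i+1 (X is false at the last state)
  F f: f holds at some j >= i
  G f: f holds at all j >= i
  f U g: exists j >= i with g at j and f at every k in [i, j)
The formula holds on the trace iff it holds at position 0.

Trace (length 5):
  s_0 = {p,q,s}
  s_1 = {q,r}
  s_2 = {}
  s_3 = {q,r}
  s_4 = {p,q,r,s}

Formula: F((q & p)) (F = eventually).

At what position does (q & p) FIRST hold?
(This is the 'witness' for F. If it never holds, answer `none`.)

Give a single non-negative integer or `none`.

Answer: 0

Derivation:
s_0={p,q,s}: (q & p)=True q=True p=True
s_1={q,r}: (q & p)=False q=True p=False
s_2={}: (q & p)=False q=False p=False
s_3={q,r}: (q & p)=False q=True p=False
s_4={p,q,r,s}: (q & p)=True q=True p=True
F((q & p)) holds; first witness at position 0.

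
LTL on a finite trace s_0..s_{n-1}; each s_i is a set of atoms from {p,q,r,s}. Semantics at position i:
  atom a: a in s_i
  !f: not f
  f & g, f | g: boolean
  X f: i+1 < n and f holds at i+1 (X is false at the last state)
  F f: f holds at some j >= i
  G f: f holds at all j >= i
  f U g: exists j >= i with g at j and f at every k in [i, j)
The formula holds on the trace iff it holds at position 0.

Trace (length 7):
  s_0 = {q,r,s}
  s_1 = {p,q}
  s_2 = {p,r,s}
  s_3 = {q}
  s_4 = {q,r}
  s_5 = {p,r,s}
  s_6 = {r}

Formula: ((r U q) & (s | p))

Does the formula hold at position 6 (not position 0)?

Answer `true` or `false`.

s_0={q,r,s}: ((r U q) & (s | p))=True (r U q)=True r=True q=True (s | p)=True s=True p=False
s_1={p,q}: ((r U q) & (s | p))=True (r U q)=True r=False q=True (s | p)=True s=False p=True
s_2={p,r,s}: ((r U q) & (s | p))=True (r U q)=True r=True q=False (s | p)=True s=True p=True
s_3={q}: ((r U q) & (s | p))=False (r U q)=True r=False q=True (s | p)=False s=False p=False
s_4={q,r}: ((r U q) & (s | p))=False (r U q)=True r=True q=True (s | p)=False s=False p=False
s_5={p,r,s}: ((r U q) & (s | p))=False (r U q)=False r=True q=False (s | p)=True s=True p=True
s_6={r}: ((r U q) & (s | p))=False (r U q)=False r=True q=False (s | p)=False s=False p=False
Evaluating at position 6: result = False

Answer: false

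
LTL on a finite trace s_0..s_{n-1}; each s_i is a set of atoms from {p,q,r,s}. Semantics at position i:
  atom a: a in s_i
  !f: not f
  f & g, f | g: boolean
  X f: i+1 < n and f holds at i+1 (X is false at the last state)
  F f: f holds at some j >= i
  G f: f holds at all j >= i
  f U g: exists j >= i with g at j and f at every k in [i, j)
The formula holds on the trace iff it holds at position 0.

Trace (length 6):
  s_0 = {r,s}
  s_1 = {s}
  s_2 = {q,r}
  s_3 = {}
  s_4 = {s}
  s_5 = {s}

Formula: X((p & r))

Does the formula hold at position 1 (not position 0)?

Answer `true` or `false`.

Answer: false

Derivation:
s_0={r,s}: X((p & r))=False (p & r)=False p=False r=True
s_1={s}: X((p & r))=False (p & r)=False p=False r=False
s_2={q,r}: X((p & r))=False (p & r)=False p=False r=True
s_3={}: X((p & r))=False (p & r)=False p=False r=False
s_4={s}: X((p & r))=False (p & r)=False p=False r=False
s_5={s}: X((p & r))=False (p & r)=False p=False r=False
Evaluating at position 1: result = False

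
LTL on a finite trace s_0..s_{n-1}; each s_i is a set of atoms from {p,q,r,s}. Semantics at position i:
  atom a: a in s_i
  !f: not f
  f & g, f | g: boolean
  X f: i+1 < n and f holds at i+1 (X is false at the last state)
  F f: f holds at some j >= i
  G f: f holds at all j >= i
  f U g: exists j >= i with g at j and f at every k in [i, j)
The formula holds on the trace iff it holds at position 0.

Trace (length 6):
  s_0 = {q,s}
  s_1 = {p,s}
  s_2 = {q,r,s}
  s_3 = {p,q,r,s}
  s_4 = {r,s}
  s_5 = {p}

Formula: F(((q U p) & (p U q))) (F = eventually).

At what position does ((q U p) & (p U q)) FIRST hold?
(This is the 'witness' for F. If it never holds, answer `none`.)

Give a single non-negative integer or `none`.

Answer: 0

Derivation:
s_0={q,s}: ((q U p) & (p U q))=True (q U p)=True q=True p=False (p U q)=True
s_1={p,s}: ((q U p) & (p U q))=True (q U p)=True q=False p=True (p U q)=True
s_2={q,r,s}: ((q U p) & (p U q))=True (q U p)=True q=True p=False (p U q)=True
s_3={p,q,r,s}: ((q U p) & (p U q))=True (q U p)=True q=True p=True (p U q)=True
s_4={r,s}: ((q U p) & (p U q))=False (q U p)=False q=False p=False (p U q)=False
s_5={p}: ((q U p) & (p U q))=False (q U p)=True q=False p=True (p U q)=False
F(((q U p) & (p U q))) holds; first witness at position 0.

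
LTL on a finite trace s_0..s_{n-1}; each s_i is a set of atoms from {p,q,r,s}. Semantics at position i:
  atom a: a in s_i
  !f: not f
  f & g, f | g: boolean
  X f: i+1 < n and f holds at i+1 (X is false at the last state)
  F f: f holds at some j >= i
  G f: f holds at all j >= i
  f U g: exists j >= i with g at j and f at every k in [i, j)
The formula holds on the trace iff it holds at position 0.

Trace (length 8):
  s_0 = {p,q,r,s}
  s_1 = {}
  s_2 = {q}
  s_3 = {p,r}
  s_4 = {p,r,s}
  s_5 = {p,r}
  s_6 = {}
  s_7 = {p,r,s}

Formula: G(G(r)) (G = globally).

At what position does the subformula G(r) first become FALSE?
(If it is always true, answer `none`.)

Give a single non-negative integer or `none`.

s_0={p,q,r,s}: G(r)=False r=True
s_1={}: G(r)=False r=False
s_2={q}: G(r)=False r=False
s_3={p,r}: G(r)=False r=True
s_4={p,r,s}: G(r)=False r=True
s_5={p,r}: G(r)=False r=True
s_6={}: G(r)=False r=False
s_7={p,r,s}: G(r)=True r=True
G(G(r)) holds globally = False
First violation at position 0.

Answer: 0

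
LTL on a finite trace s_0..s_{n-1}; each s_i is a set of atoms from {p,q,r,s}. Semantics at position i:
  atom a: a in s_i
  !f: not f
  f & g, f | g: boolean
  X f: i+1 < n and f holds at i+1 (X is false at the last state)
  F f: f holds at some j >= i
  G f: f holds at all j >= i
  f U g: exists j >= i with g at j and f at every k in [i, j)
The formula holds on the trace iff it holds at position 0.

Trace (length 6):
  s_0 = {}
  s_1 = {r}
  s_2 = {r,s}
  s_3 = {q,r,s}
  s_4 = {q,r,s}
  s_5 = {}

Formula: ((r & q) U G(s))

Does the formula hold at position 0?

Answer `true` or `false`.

s_0={}: ((r & q) U G(s))=False (r & q)=False r=False q=False G(s)=False s=False
s_1={r}: ((r & q) U G(s))=False (r & q)=False r=True q=False G(s)=False s=False
s_2={r,s}: ((r & q) U G(s))=False (r & q)=False r=True q=False G(s)=False s=True
s_3={q,r,s}: ((r & q) U G(s))=False (r & q)=True r=True q=True G(s)=False s=True
s_4={q,r,s}: ((r & q) U G(s))=False (r & q)=True r=True q=True G(s)=False s=True
s_5={}: ((r & q) U G(s))=False (r & q)=False r=False q=False G(s)=False s=False

Answer: false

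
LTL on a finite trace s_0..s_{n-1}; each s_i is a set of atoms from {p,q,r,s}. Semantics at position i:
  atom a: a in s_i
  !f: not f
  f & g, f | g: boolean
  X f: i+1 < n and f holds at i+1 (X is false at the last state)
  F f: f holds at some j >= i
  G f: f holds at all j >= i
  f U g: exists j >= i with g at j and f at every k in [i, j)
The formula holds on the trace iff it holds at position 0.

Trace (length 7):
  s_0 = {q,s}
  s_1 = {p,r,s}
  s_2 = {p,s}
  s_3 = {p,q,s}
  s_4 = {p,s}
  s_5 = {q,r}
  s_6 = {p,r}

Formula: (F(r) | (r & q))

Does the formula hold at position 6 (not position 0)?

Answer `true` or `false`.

s_0={q,s}: (F(r) | (r & q))=True F(r)=True r=False (r & q)=False q=True
s_1={p,r,s}: (F(r) | (r & q))=True F(r)=True r=True (r & q)=False q=False
s_2={p,s}: (F(r) | (r & q))=True F(r)=True r=False (r & q)=False q=False
s_3={p,q,s}: (F(r) | (r & q))=True F(r)=True r=False (r & q)=False q=True
s_4={p,s}: (F(r) | (r & q))=True F(r)=True r=False (r & q)=False q=False
s_5={q,r}: (F(r) | (r & q))=True F(r)=True r=True (r & q)=True q=True
s_6={p,r}: (F(r) | (r & q))=True F(r)=True r=True (r & q)=False q=False
Evaluating at position 6: result = True

Answer: true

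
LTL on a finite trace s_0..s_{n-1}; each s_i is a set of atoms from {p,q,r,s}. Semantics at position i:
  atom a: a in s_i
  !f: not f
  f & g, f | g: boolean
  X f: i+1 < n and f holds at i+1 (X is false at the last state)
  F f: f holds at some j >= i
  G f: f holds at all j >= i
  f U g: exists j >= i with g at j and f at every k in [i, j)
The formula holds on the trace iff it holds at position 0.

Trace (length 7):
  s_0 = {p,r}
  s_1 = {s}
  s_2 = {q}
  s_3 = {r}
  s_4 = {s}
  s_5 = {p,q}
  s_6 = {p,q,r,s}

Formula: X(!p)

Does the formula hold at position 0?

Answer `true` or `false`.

Answer: true

Derivation:
s_0={p,r}: X(!p)=True !p=False p=True
s_1={s}: X(!p)=True !p=True p=False
s_2={q}: X(!p)=True !p=True p=False
s_3={r}: X(!p)=True !p=True p=False
s_4={s}: X(!p)=False !p=True p=False
s_5={p,q}: X(!p)=False !p=False p=True
s_6={p,q,r,s}: X(!p)=False !p=False p=True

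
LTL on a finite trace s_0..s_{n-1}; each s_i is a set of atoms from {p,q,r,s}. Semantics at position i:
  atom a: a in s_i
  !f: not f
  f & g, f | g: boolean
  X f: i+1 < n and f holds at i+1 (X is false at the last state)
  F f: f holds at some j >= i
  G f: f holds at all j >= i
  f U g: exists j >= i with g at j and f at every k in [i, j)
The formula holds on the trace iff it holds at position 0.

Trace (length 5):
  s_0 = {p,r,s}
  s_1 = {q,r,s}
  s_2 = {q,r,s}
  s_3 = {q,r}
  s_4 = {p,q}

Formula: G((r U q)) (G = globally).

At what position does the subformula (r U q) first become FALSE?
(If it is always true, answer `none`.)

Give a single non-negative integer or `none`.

Answer: none

Derivation:
s_0={p,r,s}: (r U q)=True r=True q=False
s_1={q,r,s}: (r U q)=True r=True q=True
s_2={q,r,s}: (r U q)=True r=True q=True
s_3={q,r}: (r U q)=True r=True q=True
s_4={p,q}: (r U q)=True r=False q=True
G((r U q)) holds globally = True
No violation — formula holds at every position.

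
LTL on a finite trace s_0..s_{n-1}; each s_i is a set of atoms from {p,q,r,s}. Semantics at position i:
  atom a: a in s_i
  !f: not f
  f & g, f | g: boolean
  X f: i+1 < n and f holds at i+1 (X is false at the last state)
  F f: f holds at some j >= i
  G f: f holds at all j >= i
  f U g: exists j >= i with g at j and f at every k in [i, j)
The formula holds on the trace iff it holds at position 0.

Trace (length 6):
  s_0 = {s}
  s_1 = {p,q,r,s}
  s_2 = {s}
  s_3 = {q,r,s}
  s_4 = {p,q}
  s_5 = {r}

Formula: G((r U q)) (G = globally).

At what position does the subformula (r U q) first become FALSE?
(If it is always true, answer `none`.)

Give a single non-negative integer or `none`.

Answer: 0

Derivation:
s_0={s}: (r U q)=False r=False q=False
s_1={p,q,r,s}: (r U q)=True r=True q=True
s_2={s}: (r U q)=False r=False q=False
s_3={q,r,s}: (r U q)=True r=True q=True
s_4={p,q}: (r U q)=True r=False q=True
s_5={r}: (r U q)=False r=True q=False
G((r U q)) holds globally = False
First violation at position 0.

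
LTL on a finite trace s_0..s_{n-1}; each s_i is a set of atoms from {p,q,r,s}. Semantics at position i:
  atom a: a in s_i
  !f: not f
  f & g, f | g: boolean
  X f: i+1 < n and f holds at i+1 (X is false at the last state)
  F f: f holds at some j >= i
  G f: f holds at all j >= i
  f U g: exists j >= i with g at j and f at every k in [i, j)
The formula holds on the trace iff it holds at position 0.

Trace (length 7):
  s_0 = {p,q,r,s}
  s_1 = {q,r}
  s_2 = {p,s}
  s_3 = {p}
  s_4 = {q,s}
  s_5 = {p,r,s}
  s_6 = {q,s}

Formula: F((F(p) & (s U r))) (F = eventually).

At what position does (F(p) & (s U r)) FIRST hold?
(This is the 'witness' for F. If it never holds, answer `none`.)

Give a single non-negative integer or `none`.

Answer: 0

Derivation:
s_0={p,q,r,s}: (F(p) & (s U r))=True F(p)=True p=True (s U r)=True s=True r=True
s_1={q,r}: (F(p) & (s U r))=True F(p)=True p=False (s U r)=True s=False r=True
s_2={p,s}: (F(p) & (s U r))=False F(p)=True p=True (s U r)=False s=True r=False
s_3={p}: (F(p) & (s U r))=False F(p)=True p=True (s U r)=False s=False r=False
s_4={q,s}: (F(p) & (s U r))=True F(p)=True p=False (s U r)=True s=True r=False
s_5={p,r,s}: (F(p) & (s U r))=True F(p)=True p=True (s U r)=True s=True r=True
s_6={q,s}: (F(p) & (s U r))=False F(p)=False p=False (s U r)=False s=True r=False
F((F(p) & (s U r))) holds; first witness at position 0.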